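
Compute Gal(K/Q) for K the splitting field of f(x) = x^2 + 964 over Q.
Gal(K/Q) = Z/2Z (cyclic of order 2)

x^2 + 964 is irreducible over Q since -964 is not a rational square. The splitting field Q(sqrt(-964)) has degree 2 over Q, and its unique nontrivial automorphism is sqrt(-964) ↦ -sqrt(-964). Hence Gal(Q(sqrt(-964))/Q) = Z/2Z.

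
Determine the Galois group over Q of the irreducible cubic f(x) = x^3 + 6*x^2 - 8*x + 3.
Gal(K/Q) = S_3 (symmetric group of order 6)

Compute the discriminant of x^3 + (6)*x^2 + (-8)*x + (3): Δ = -1075. Since Δ is not a rational square, the Galois group is not contained in A_3; it must be the full S_3 (irreducibility of the cubic rules out anything smaller).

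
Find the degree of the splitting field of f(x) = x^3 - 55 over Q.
[K:Q] = 6

x^3 - 55 has one real root r = 55^(1/3) and two complex roots r*zeta_3, r*zeta_3^2 where zeta_3 = e^(2*pi*i/3). The splitting field is Q(r, zeta_3). [Q(r):Q] = 3 and [Q(zeta_3):Q] = 2 with gcd = 1, so [Q(r, zeta_3):Q] = 3 * 2 = 6.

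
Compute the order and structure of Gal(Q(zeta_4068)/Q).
|Gal(Q(zeta_4068)/Q)| = phi(4068) = 1344; group ≅ (Z/4068Z)^* ≅ Z/2Z × Z/6Z × Z/112Z

The n-th cyclotomic polynomial Φ_4068(x) is the minimal polynomial of zeta_4068 over Q and has degree phi(4068) = 1344. So Q(zeta_4068) is a degree-1344 Galois extension with Galois group (Z/4068Z)^*. By CRT, (Z/4068Z)^* ≅ (Z/4Z)^* × (Z/9Z)^* × (Z/113Z)^*. Each prime-power unit group is (Z/4Z)^* ≅ Z/2Z; (Z/9Z)^* ≅ Z/6Z; (Z/113Z)^* ≅ Z/112Z. Hence Gal(Q(zeta_4068)/Q) ≅ Z/2Z × Z/6Z × Z/112Z.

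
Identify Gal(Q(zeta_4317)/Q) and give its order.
|Gal(Q(zeta_4317)/Q)| = phi(4317) = 2876; group ≅ (Z/4317Z)^* ≅ Z/2Z × Z/1438Z

The n-th cyclotomic polynomial Φ_4317(x) is the minimal polynomial of zeta_4317 over Q and has degree phi(4317) = 2876. So Q(zeta_4317) is a degree-2876 Galois extension with Galois group (Z/4317Z)^*. By CRT, (Z/4317Z)^* ≅ (Z/3Z)^* × (Z/1439Z)^*. Each prime-power unit group is (Z/3Z)^* ≅ Z/2Z; (Z/1439Z)^* ≅ Z/1438Z. Hence Gal(Q(zeta_4317)/Q) ≅ Z/2Z × Z/1438Z.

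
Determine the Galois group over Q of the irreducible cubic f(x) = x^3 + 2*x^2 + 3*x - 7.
Gal(K/Q) = S_3 (symmetric group of order 6)

Compute the discriminant of x^3 + (2)*x^2 + (3)*x + (-7): Δ = -1927. Since Δ is not a rational square, the Galois group is not contained in A_3; it must be the full S_3 (irreducibility of the cubic rules out anything smaller).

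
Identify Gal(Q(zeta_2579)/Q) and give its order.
|Gal(Q(zeta_2579)/Q)| = phi(2579) = 2578; group ≅ (Z/2579Z)^* ≅ Z/2578Z

The n-th cyclotomic polynomial Φ_2579(x) is the minimal polynomial of zeta_2579 over Q and has degree phi(2579) = 2578. So Q(zeta_2579) is a degree-2578 Galois extension with Galois group (Z/2579Z)^*. (Z/2579Z)^* is cyclic since 2579 is an odd prime power (or 4). Hence Gal(Q(zeta_2579)/Q) ≅ Z/2578Z.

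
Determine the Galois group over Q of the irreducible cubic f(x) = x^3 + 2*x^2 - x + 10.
Gal(K/Q) = S_3 (symmetric group of order 6)

Compute the discriminant of x^3 + (2)*x^2 + (-1)*x + (10): Δ = -3372. Since Δ is not a rational square, the Galois group is not contained in A_3; it must be the full S_3 (irreducibility of the cubic rules out anything smaller).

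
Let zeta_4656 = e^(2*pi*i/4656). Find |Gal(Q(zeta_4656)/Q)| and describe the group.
|Gal(Q(zeta_4656)/Q)| = phi(4656) = 1536; group ≅ (Z/4656Z)^* ≅ Z/2Z × Z/2Z × Z/4Z × Z/96Z

The n-th cyclotomic polynomial Φ_4656(x) is the minimal polynomial of zeta_4656 over Q and has degree phi(4656) = 1536. So Q(zeta_4656) is a degree-1536 Galois extension with Galois group (Z/4656Z)^*. By CRT, (Z/4656Z)^* ≅ (Z/16Z)^* × (Z/3Z)^* × (Z/97Z)^*. Each prime-power unit group is (Z/16Z)^* ≅ Z/2Z × Z/4Z; (Z/3Z)^* ≅ Z/2Z; (Z/97Z)^* ≅ Z/96Z. Hence Gal(Q(zeta_4656)/Q) ≅ Z/2Z × Z/2Z × Z/4Z × Z/96Z.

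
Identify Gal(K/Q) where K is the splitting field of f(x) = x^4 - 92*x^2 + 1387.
Gal(K/Q) = V_4 (Klein four-group, Z/2Z × Z/2Z)

f factors as (x^2 - 19)(x^2 - 73), so the splitting field is K = Q(sqrt(19), sqrt(73)). The elements 19, 73, 1387 are all non-squares in Q, so sqrt(19) and sqrt(73) generate independent quadratic extensions. Thus [K:Q] = 4 and Gal(K/Q) is generated by the two order-2 automorphisms sqrt(19) ↦ -sqrt(19) and sqrt(73) ↦ -sqrt(73), giving V_4.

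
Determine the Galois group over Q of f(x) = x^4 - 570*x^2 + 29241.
Gal(K/Q) = Z/2Z (cyclic of order 2)

f factors as (x^2 - 57)(x^2 - 513), so the splitting field is K = Q(sqrt(57), sqrt(513)). The squarefree part of 57 is 57 and the squarefree part of 513 is also 57, so sqrt(57) and sqrt(513) are both rational multiples of sqrt(57). Hence Q(sqrt(57)) = Q(sqrt(513)) = Q(sqrt(57)), and the splitting field collapses to a single degree-2 extension with Galois group Z/2Z.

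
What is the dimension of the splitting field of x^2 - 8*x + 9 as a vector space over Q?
[K:Q] = 2

The discriminant of x^2 + (-8)*x + (9) is b^2 - 4c = 64 - (36) = 28. Since 28 is not a perfect square in Q, the polynomial is irreducible over Q. Its two roots generate a degree-2 extension, so [K:Q] = 2.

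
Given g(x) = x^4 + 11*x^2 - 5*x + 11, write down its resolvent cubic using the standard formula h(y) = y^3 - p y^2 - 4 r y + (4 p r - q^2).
h(y) = y^3 - 11*y^2 - 44*y + 459

Identify coefficients: p = 11, q = -5, r = 11.
Plug into h(y) = y^3 - p y^2 - 4 r y + (4 p r - q^2):
  h(y) = y^3 - (11) y^2 - 4*(11) y + (4*(11)*(11) - (-5)^2)
       = y^3 + (-11) y^2 + (-44) y + (459).
Simplifying: h(y) = y^3 - 11*y^2 - 44*y + 459.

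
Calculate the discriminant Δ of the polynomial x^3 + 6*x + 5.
Δ = -1539

For a depressed cubic x^3 + p x + q the discriminant is Δ = -4 p^3 - 27 q^2 = -4*(6)^3 - 27*(5)^2 = -864 - 675 = -1539.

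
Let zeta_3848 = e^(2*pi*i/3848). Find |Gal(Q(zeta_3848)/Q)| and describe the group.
|Gal(Q(zeta_3848)/Q)| = phi(3848) = 1728; group ≅ (Z/3848Z)^* ≅ Z/2Z × Z/2Z × Z/12Z × Z/36Z

The n-th cyclotomic polynomial Φ_3848(x) is the minimal polynomial of zeta_3848 over Q and has degree phi(3848) = 1728. So Q(zeta_3848) is a degree-1728 Galois extension with Galois group (Z/3848Z)^*. By CRT, (Z/3848Z)^* ≅ (Z/8Z)^* × (Z/13Z)^* × (Z/37Z)^*. Each prime-power unit group is (Z/8Z)^* ≅ Z/2Z × Z/2Z; (Z/13Z)^* ≅ Z/12Z; (Z/37Z)^* ≅ Z/36Z. Hence Gal(Q(zeta_3848)/Q) ≅ Z/2Z × Z/2Z × Z/12Z × Z/36Z.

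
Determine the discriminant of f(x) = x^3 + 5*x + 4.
Δ = -932

For a depressed cubic x^3 + p x + q the discriminant is Δ = -4 p^3 - 27 q^2 = -4*(5)^3 - 27*(4)^2 = -500 - 432 = -932.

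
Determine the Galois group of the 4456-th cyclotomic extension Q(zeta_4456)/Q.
|Gal(Q(zeta_4456)/Q)| = phi(4456) = 2224; group ≅ (Z/4456Z)^* ≅ Z/2Z × Z/2Z × Z/556Z

The n-th cyclotomic polynomial Φ_4456(x) is the minimal polynomial of zeta_4456 over Q and has degree phi(4456) = 2224. So Q(zeta_4456) is a degree-2224 Galois extension with Galois group (Z/4456Z)^*. By CRT, (Z/4456Z)^* ≅ (Z/8Z)^* × (Z/557Z)^*. Each prime-power unit group is (Z/8Z)^* ≅ Z/2Z × Z/2Z; (Z/557Z)^* ≅ Z/556Z. Hence Gal(Q(zeta_4456)/Q) ≅ Z/2Z × Z/2Z × Z/556Z.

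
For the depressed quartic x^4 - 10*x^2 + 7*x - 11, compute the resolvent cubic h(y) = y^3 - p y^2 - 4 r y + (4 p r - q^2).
h(y) = y^3 + 10*y^2 + 44*y + 391

Identify coefficients: p = -10, q = 7, r = -11.
Plug into h(y) = y^3 - p y^2 - 4 r y + (4 p r - q^2):
  h(y) = y^3 - (-10) y^2 - 4*(-11) y + (4*(-10)*(-11) - (7)^2)
       = y^3 + (10) y^2 + (44) y + (391).
Simplifying: h(y) = y^3 + 10*y^2 + 44*y + 391.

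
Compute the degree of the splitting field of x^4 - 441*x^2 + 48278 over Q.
[K:Q] = 4

f factors as (x^2 - 239)(x^2 - 202); the splitting field is K = Q(sqrt(239), sqrt(202)). Since 239, 202, and 48278 are all non-squares in Q, the three subfields Q(sqrt(239)), Q(sqrt(202)), Q(sqrt(48278)) are distinct degree-2 extensions, so [K:Q] = 4 (Klein four Galois group).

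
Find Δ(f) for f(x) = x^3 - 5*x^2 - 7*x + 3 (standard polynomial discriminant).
Δ = 5744

For x^3 + a x^2 + b x + c the discriminant is Δ = 18 a b c - 4 a^3 c + a^2 b^2 - 4 b^3 - 27 c^2.
Plug a = -5, b = -7, c = 3:
  18*(-5)*(-7)*(3) - 4*(-5)^3*(3) + (-5)^2*(-7)^2 - 4*(-7)^3 - 27*(3)^2
  = 1890 + (1500) + 1225 + (1372) + (-243)
  = 5744.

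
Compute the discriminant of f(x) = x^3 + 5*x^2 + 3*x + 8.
Δ = -3451

For x^3 + a x^2 + b x + c the discriminant is Δ = 18 a b c - 4 a^3 c + a^2 b^2 - 4 b^3 - 27 c^2.
Plug a = 5, b = 3, c = 8:
  18*(5)*(3)*(8) - 4*(5)^3*(8) + (5)^2*(3)^2 - 4*(3)^3 - 27*(8)^2
  = 2160 + (-4000) + 225 + (-108) + (-1728)
  = -3451.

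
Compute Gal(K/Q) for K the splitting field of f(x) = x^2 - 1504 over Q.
Gal(K/Q) = Z/2Z (cyclic of order 2)

x^2 - 1504 is irreducible over Q since 1504 is not a rational square. The splitting field Q(sqrt(1504)) has degree 2 over Q, and its unique nontrivial automorphism is sqrt(1504) ↦ -sqrt(1504). Hence Gal(Q(sqrt(1504))/Q) = Z/2Z.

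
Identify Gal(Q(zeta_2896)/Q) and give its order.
|Gal(Q(zeta_2896)/Q)| = phi(2896) = 1440; group ≅ (Z/2896Z)^* ≅ Z/2Z × Z/4Z × Z/180Z

The n-th cyclotomic polynomial Φ_2896(x) is the minimal polynomial of zeta_2896 over Q and has degree phi(2896) = 1440. So Q(zeta_2896) is a degree-1440 Galois extension with Galois group (Z/2896Z)^*. By CRT, (Z/2896Z)^* ≅ (Z/16Z)^* × (Z/181Z)^*. Each prime-power unit group is (Z/16Z)^* ≅ Z/2Z × Z/4Z; (Z/181Z)^* ≅ Z/180Z. Hence Gal(Q(zeta_2896)/Q) ≅ Z/2Z × Z/4Z × Z/180Z.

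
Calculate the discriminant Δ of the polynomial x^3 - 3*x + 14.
Δ = -5184

For a depressed cubic x^3 + p x + q the discriminant is Δ = -4 p^3 - 27 q^2 = -4*(-3)^3 - 27*(14)^2 = 108 - 5292 = -5184.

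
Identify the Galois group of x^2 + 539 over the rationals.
Gal(K/Q) = Z/2Z (cyclic of order 2)

x^2 + 539 is irreducible over Q since -539 is not a rational square. The splitting field Q(sqrt(-539)) has degree 2 over Q, and its unique nontrivial automorphism is sqrt(-539) ↦ -sqrt(-539). Hence Gal(Q(sqrt(-539))/Q) = Z/2Z.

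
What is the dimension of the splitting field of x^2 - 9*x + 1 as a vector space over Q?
[K:Q] = 2

The discriminant of x^2 + (-9)*x + (1) is b^2 - 4c = 81 - (4) = 77. Since 77 is not a perfect square in Q, the polynomial is irreducible over Q. Its two roots generate a degree-2 extension, so [K:Q] = 2.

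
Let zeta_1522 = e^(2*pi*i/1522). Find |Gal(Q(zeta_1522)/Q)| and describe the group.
|Gal(Q(zeta_1522)/Q)| = phi(1522) = 760; group ≅ (Z/1522Z)^* ≅ Z/760Z

The n-th cyclotomic polynomial Φ_1522(x) is the minimal polynomial of zeta_1522 over Q and has degree phi(1522) = 760. So Q(zeta_1522) is a degree-760 Galois extension with Galois group (Z/1522Z)^*. By CRT, (Z/1522Z)^* ≅ (Z/2Z)^* × (Z/761Z)^*. Each prime-power unit group is (Z/2Z)^* ≅ trivial group (order 1); (Z/761Z)^* ≅ Z/760Z. Hence Gal(Q(zeta_1522)/Q) ≅ Z/760Z.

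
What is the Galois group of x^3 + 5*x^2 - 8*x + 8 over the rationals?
Gal(K/Q) = S_3 (symmetric group of order 6)

Compute the discriminant of x^3 + (5)*x^2 + (-8)*x + (8): Δ = -7840. Since Δ is not a rational square, the Galois group is not contained in A_3; it must be the full S_3 (irreducibility of the cubic rules out anything smaller).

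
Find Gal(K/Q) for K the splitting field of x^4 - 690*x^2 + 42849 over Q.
Gal(K/Q) = Z/2Z (cyclic of order 2)

f factors as (x^2 - 69)(x^2 - 621), so the splitting field is K = Q(sqrt(69), sqrt(621)). The squarefree part of 69 is 69 and the squarefree part of 621 is also 69, so sqrt(69) and sqrt(621) are both rational multiples of sqrt(69). Hence Q(sqrt(69)) = Q(sqrt(621)) = Q(sqrt(69)), and the splitting field collapses to a single degree-2 extension with Galois group Z/2Z.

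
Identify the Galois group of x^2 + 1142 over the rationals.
Gal(K/Q) = Z/2Z (cyclic of order 2)

x^2 + 1142 is irreducible over Q since -1142 is not a rational square. The splitting field Q(sqrt(-1142)) has degree 2 over Q, and its unique nontrivial automorphism is sqrt(-1142) ↦ -sqrt(-1142). Hence Gal(Q(sqrt(-1142))/Q) = Z/2Z.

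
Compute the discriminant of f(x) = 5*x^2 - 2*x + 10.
Δ = -196

For a quadratic a x^2 + b x + c the discriminant is Δ = b^2 - 4ac = (-2)^2 - 4*(5)*(10) = 4 - (200) = -196.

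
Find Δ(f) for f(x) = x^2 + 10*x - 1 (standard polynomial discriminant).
Δ = 104

For a quadratic a x^2 + b x + c the discriminant is Δ = b^2 - 4ac = (10)^2 - 4*(1)*(-1) = 100 - (-4) = 104.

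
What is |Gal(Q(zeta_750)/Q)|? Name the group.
|Gal(Q(zeta_750)/Q)| = phi(750) = 200; group ≅ (Z/750Z)^* ≅ Z/2Z × Z/100Z

The n-th cyclotomic polynomial Φ_750(x) is the minimal polynomial of zeta_750 over Q and has degree phi(750) = 200. So Q(zeta_750) is a degree-200 Galois extension with Galois group (Z/750Z)^*. By CRT, (Z/750Z)^* ≅ (Z/2Z)^* × (Z/3Z)^* × (Z/125Z)^*. Each prime-power unit group is (Z/2Z)^* ≅ trivial group (order 1); (Z/3Z)^* ≅ Z/2Z; (Z/125Z)^* ≅ Z/100Z. Hence Gal(Q(zeta_750)/Q) ≅ Z/2Z × Z/100Z.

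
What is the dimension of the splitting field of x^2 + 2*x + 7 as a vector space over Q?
[K:Q] = 2

The discriminant of x^2 + (2)*x + (7) is b^2 - 4c = 4 - (28) = -24. Since -24 is not a perfect square in Q, the polynomial is irreducible over Q. Its two roots generate a degree-2 extension, so [K:Q] = 2.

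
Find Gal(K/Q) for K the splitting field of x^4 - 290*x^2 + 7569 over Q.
Gal(K/Q) = Z/2Z (cyclic of order 2)

f factors as (x^2 - 29)(x^2 - 261), so the splitting field is K = Q(sqrt(29), sqrt(261)). The squarefree part of 29 is 29 and the squarefree part of 261 is also 29, so sqrt(29) and sqrt(261) are both rational multiples of sqrt(29). Hence Q(sqrt(29)) = Q(sqrt(261)) = Q(sqrt(29)), and the splitting field collapses to a single degree-2 extension with Galois group Z/2Z.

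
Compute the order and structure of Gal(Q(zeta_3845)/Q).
|Gal(Q(zeta_3845)/Q)| = phi(3845) = 3072; group ≅ (Z/3845Z)^* ≅ Z/4Z × Z/768Z

The n-th cyclotomic polynomial Φ_3845(x) is the minimal polynomial of zeta_3845 over Q and has degree phi(3845) = 3072. So Q(zeta_3845) is a degree-3072 Galois extension with Galois group (Z/3845Z)^*. By CRT, (Z/3845Z)^* ≅ (Z/5Z)^* × (Z/769Z)^*. Each prime-power unit group is (Z/5Z)^* ≅ Z/4Z; (Z/769Z)^* ≅ Z/768Z. Hence Gal(Q(zeta_3845)/Q) ≅ Z/4Z × Z/768Z.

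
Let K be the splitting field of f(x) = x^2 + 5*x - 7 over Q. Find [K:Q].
[K:Q] = 2

The discriminant of x^2 + (5)*x + (-7) is b^2 - 4c = 25 - (-28) = 53. Since 53 is not a perfect square in Q, the polynomial is irreducible over Q. Its two roots generate a degree-2 extension, so [K:Q] = 2.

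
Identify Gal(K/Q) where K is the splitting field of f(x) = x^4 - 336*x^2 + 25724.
Gal(K/Q) = V_4 (Klein four-group, Z/2Z × Z/2Z)

f factors as (x^2 - 218)(x^2 - 118), so the splitting field is K = Q(sqrt(218), sqrt(118)). The elements 218, 118, 25724 are all non-squares in Q, so sqrt(218) and sqrt(118) generate independent quadratic extensions. Thus [K:Q] = 4 and Gal(K/Q) is generated by the two order-2 automorphisms sqrt(218) ↦ -sqrt(218) and sqrt(118) ↦ -sqrt(118), giving V_4.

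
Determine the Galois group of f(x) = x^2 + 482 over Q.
Gal(K/Q) = Z/2Z (cyclic of order 2)

x^2 + 482 is irreducible over Q since -482 is not a rational square. The splitting field Q(sqrt(-482)) has degree 2 over Q, and its unique nontrivial automorphism is sqrt(-482) ↦ -sqrt(-482). Hence Gal(Q(sqrt(-482))/Q) = Z/2Z.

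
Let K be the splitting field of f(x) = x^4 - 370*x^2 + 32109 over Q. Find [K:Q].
[K:Q] = 4

f factors as (x^2 - 139)(x^2 - 231); the splitting field is K = Q(sqrt(139), sqrt(231)). Since 139, 231, and 32109 are all non-squares in Q, the three subfields Q(sqrt(139)), Q(sqrt(231)), Q(sqrt(32109)) are distinct degree-2 extensions, so [K:Q] = 4 (Klein four Galois group).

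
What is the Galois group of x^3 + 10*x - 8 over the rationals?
Gal(K/Q) = S_3 (symmetric group of order 6)

Compute the discriminant of x^3 + (0)*x^2 + (10)*x + (-8): Δ = -5728. Since Δ is not a rational square, the Galois group is not contained in A_3; it must be the full S_3 (irreducibility of the cubic rules out anything smaller).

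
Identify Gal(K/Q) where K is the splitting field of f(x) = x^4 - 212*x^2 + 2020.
Gal(K/Q) = V_4 (Klein four-group, Z/2Z × Z/2Z)

f factors as (x^2 - 202)(x^2 - 10), so the splitting field is K = Q(sqrt(202), sqrt(10)). The elements 202, 10, 2020 are all non-squares in Q, so sqrt(202) and sqrt(10) generate independent quadratic extensions. Thus [K:Q] = 4 and Gal(K/Q) is generated by the two order-2 automorphisms sqrt(202) ↦ -sqrt(202) and sqrt(10) ↦ -sqrt(10), giving V_4.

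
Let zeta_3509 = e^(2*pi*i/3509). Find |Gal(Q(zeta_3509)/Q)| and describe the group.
|Gal(Q(zeta_3509)/Q)| = phi(3509) = 3080; group ≅ (Z/3509Z)^* ≅ Z/28Z × Z/110Z

The n-th cyclotomic polynomial Φ_3509(x) is the minimal polynomial of zeta_3509 over Q and has degree phi(3509) = 3080. So Q(zeta_3509) is a degree-3080 Galois extension with Galois group (Z/3509Z)^*. By CRT, (Z/3509Z)^* ≅ (Z/121Z)^* × (Z/29Z)^*. Each prime-power unit group is (Z/121Z)^* ≅ Z/110Z; (Z/29Z)^* ≅ Z/28Z. Hence Gal(Q(zeta_3509)/Q) ≅ Z/28Z × Z/110Z.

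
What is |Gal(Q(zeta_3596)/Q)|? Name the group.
|Gal(Q(zeta_3596)/Q)| = phi(3596) = 1680; group ≅ (Z/3596Z)^* ≅ Z/2Z × Z/28Z × Z/30Z

The n-th cyclotomic polynomial Φ_3596(x) is the minimal polynomial of zeta_3596 over Q and has degree phi(3596) = 1680. So Q(zeta_3596) is a degree-1680 Galois extension with Galois group (Z/3596Z)^*. By CRT, (Z/3596Z)^* ≅ (Z/4Z)^* × (Z/29Z)^* × (Z/31Z)^*. Each prime-power unit group is (Z/4Z)^* ≅ Z/2Z; (Z/29Z)^* ≅ Z/28Z; (Z/31Z)^* ≅ Z/30Z. Hence Gal(Q(zeta_3596)/Q) ≅ Z/2Z × Z/28Z × Z/30Z.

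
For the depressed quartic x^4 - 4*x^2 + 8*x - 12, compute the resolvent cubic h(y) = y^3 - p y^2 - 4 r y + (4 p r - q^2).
h(y) = y^3 + 4*y^2 + 48*y + 128

Identify coefficients: p = -4, q = 8, r = -12.
Plug into h(y) = y^3 - p y^2 - 4 r y + (4 p r - q^2):
  h(y) = y^3 - (-4) y^2 - 4*(-12) y + (4*(-4)*(-12) - (8)^2)
       = y^3 + (4) y^2 + (48) y + (128).
Simplifying: h(y) = y^3 + 4*y^2 + 48*y + 128.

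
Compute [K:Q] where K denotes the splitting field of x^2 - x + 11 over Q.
[K:Q] = 2

The discriminant of x^2 + (-1)*x + (11) is b^2 - 4c = 1 - (44) = -43. Since -43 is not a perfect square in Q, the polynomial is irreducible over Q. Its two roots generate a degree-2 extension, so [K:Q] = 2.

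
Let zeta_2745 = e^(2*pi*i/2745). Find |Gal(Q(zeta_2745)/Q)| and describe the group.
|Gal(Q(zeta_2745)/Q)| = phi(2745) = 1440; group ≅ (Z/2745Z)^* ≅ Z/4Z × Z/6Z × Z/60Z

The n-th cyclotomic polynomial Φ_2745(x) is the minimal polynomial of zeta_2745 over Q and has degree phi(2745) = 1440. So Q(zeta_2745) is a degree-1440 Galois extension with Galois group (Z/2745Z)^*. By CRT, (Z/2745Z)^* ≅ (Z/9Z)^* × (Z/5Z)^* × (Z/61Z)^*. Each prime-power unit group is (Z/9Z)^* ≅ Z/6Z; (Z/5Z)^* ≅ Z/4Z; (Z/61Z)^* ≅ Z/60Z. Hence Gal(Q(zeta_2745)/Q) ≅ Z/4Z × Z/6Z × Z/60Z.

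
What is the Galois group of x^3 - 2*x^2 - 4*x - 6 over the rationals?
Gal(K/Q) = S_3 (symmetric group of order 6)

Compute the discriminant of x^3 + (-2)*x^2 + (-4)*x + (-6): Δ = -1708. Since Δ is not a rational square, the Galois group is not contained in A_3; it must be the full S_3 (irreducibility of the cubic rules out anything smaller).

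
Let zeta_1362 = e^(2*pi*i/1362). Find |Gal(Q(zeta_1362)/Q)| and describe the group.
|Gal(Q(zeta_1362)/Q)| = phi(1362) = 452; group ≅ (Z/1362Z)^* ≅ Z/2Z × Z/226Z

The n-th cyclotomic polynomial Φ_1362(x) is the minimal polynomial of zeta_1362 over Q and has degree phi(1362) = 452. So Q(zeta_1362) is a degree-452 Galois extension with Galois group (Z/1362Z)^*. By CRT, (Z/1362Z)^* ≅ (Z/2Z)^* × (Z/3Z)^* × (Z/227Z)^*. Each prime-power unit group is (Z/2Z)^* ≅ trivial group (order 1); (Z/3Z)^* ≅ Z/2Z; (Z/227Z)^* ≅ Z/226Z. Hence Gal(Q(zeta_1362)/Q) ≅ Z/2Z × Z/226Z.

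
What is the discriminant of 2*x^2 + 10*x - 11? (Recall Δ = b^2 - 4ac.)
Δ = 188

For a quadratic a x^2 + b x + c the discriminant is Δ = b^2 - 4ac = (10)^2 - 4*(2)*(-11) = 100 - (-88) = 188.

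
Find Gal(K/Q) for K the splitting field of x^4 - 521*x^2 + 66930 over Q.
Gal(K/Q) = V_4 (Klein four-group, Z/2Z × Z/2Z)

f factors as (x^2 - 291)(x^2 - 230), so the splitting field is K = Q(sqrt(291), sqrt(230)). The elements 291, 230, 66930 are all non-squares in Q, so sqrt(291) and sqrt(230) generate independent quadratic extensions. Thus [K:Q] = 4 and Gal(K/Q) is generated by the two order-2 automorphisms sqrt(291) ↦ -sqrt(291) and sqrt(230) ↦ -sqrt(230), giving V_4.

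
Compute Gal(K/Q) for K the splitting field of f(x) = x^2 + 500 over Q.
Gal(K/Q) = Z/2Z (cyclic of order 2)

x^2 + 500 is irreducible over Q since -500 is not a rational square. The splitting field Q(sqrt(-500)) has degree 2 over Q, and its unique nontrivial automorphism is sqrt(-500) ↦ -sqrt(-500). Hence Gal(Q(sqrt(-500))/Q) = Z/2Z.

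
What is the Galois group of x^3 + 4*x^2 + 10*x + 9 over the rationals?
Gal(K/Q) = S_3 (symmetric group of order 6)

Compute the discriminant of x^3 + (4)*x^2 + (10)*x + (9): Δ = -411. Since Δ is not a rational square, the Galois group is not contained in A_3; it must be the full S_3 (irreducibility of the cubic rules out anything smaller).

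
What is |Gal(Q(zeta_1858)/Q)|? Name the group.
|Gal(Q(zeta_1858)/Q)| = phi(1858) = 928; group ≅ (Z/1858Z)^* ≅ Z/928Z

The n-th cyclotomic polynomial Φ_1858(x) is the minimal polynomial of zeta_1858 over Q and has degree phi(1858) = 928. So Q(zeta_1858) is a degree-928 Galois extension with Galois group (Z/1858Z)^*. By CRT, (Z/1858Z)^* ≅ (Z/2Z)^* × (Z/929Z)^*. Each prime-power unit group is (Z/2Z)^* ≅ trivial group (order 1); (Z/929Z)^* ≅ Z/928Z. Hence Gal(Q(zeta_1858)/Q) ≅ Z/928Z.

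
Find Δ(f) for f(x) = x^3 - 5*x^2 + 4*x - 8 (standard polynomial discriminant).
Δ = -2704

For x^3 + a x^2 + b x + c the discriminant is Δ = 18 a b c - 4 a^3 c + a^2 b^2 - 4 b^3 - 27 c^2.
Plug a = -5, b = 4, c = -8:
  18*(-5)*(4)*(-8) - 4*(-5)^3*(-8) + (-5)^2*(4)^2 - 4*(4)^3 - 27*(-8)^2
  = 2880 + (-4000) + 400 + (-256) + (-1728)
  = -2704.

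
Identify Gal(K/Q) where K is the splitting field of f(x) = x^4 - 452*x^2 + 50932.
Gal(K/Q) = V_4 (Klein four-group, Z/2Z × Z/2Z)

f factors as (x^2 - 238)(x^2 - 214), so the splitting field is K = Q(sqrt(238), sqrt(214)). The elements 238, 214, 50932 are all non-squares in Q, so sqrt(238) and sqrt(214) generate independent quadratic extensions. Thus [K:Q] = 4 and Gal(K/Q) is generated by the two order-2 automorphisms sqrt(238) ↦ -sqrt(238) and sqrt(214) ↦ -sqrt(214), giving V_4.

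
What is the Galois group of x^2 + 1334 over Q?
Gal(K/Q) = Z/2Z (cyclic of order 2)

x^2 + 1334 is irreducible over Q since -1334 is not a rational square. The splitting field Q(sqrt(-1334)) has degree 2 over Q, and its unique nontrivial automorphism is sqrt(-1334) ↦ -sqrt(-1334). Hence Gal(Q(sqrt(-1334))/Q) = Z/2Z.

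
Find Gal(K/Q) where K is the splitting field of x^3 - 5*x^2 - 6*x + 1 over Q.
Gal(K/Q) = S_3 (symmetric group of order 6)

Compute the discriminant of x^3 + (-5)*x^2 + (-6)*x + (1): Δ = 2777. Since Δ is not a rational square, the Galois group is not contained in A_3; it must be the full S_3 (irreducibility of the cubic rules out anything smaller).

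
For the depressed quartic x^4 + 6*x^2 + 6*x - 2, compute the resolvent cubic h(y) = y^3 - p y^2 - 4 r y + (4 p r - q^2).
h(y) = y^3 - 6*y^2 + 8*y - 84

Identify coefficients: p = 6, q = 6, r = -2.
Plug into h(y) = y^3 - p y^2 - 4 r y + (4 p r - q^2):
  h(y) = y^3 - (6) y^2 - 4*(-2) y + (4*(6)*(-2) - (6)^2)
       = y^3 + (-6) y^2 + (8) y + (-84).
Simplifying: h(y) = y^3 - 6*y^2 + 8*y - 84.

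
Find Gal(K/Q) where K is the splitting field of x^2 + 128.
Gal(K/Q) = Z/2Z (cyclic of order 2)

x^2 + 128 is irreducible over Q since -128 is not a rational square. The splitting field Q(sqrt(-128)) has degree 2 over Q, and its unique nontrivial automorphism is sqrt(-128) ↦ -sqrt(-128). Hence Gal(Q(sqrt(-128))/Q) = Z/2Z.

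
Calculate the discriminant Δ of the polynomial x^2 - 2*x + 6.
Δ = -20

For a quadratic a x^2 + b x + c the discriminant is Δ = b^2 - 4ac = (-2)^2 - 4*(1)*(6) = 4 - (24) = -20.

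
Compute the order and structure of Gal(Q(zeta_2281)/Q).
|Gal(Q(zeta_2281)/Q)| = phi(2281) = 2280; group ≅ (Z/2281Z)^* ≅ Z/2280Z

The n-th cyclotomic polynomial Φ_2281(x) is the minimal polynomial of zeta_2281 over Q and has degree phi(2281) = 2280. So Q(zeta_2281) is a degree-2280 Galois extension with Galois group (Z/2281Z)^*. (Z/2281Z)^* is cyclic since 2281 is an odd prime power (or 4). Hence Gal(Q(zeta_2281)/Q) ≅ Z/2280Z.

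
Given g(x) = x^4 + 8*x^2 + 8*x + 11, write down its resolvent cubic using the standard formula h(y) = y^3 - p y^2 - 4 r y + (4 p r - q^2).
h(y) = y^3 - 8*y^2 - 44*y + 288

Identify coefficients: p = 8, q = 8, r = 11.
Plug into h(y) = y^3 - p y^2 - 4 r y + (4 p r - q^2):
  h(y) = y^3 - (8) y^2 - 4*(11) y + (4*(8)*(11) - (8)^2)
       = y^3 + (-8) y^2 + (-44) y + (288).
Simplifying: h(y) = y^3 - 8*y^2 - 44*y + 288.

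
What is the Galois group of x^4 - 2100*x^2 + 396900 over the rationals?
Gal(K/Q) = Z/2Z (cyclic of order 2)

f factors as (x^2 - 1890)(x^2 - 210), so the splitting field is K = Q(sqrt(1890), sqrt(210)). The squarefree part of 1890 is 210 and the squarefree part of 210 is also 210, so sqrt(1890) and sqrt(210) are both rational multiples of sqrt(210). Hence Q(sqrt(1890)) = Q(sqrt(210)) = Q(sqrt(210)), and the splitting field collapses to a single degree-2 extension with Galois group Z/2Z.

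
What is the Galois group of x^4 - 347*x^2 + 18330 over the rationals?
Gal(K/Q) = V_4 (Klein four-group, Z/2Z × Z/2Z)

f factors as (x^2 - 282)(x^2 - 65), so the splitting field is K = Q(sqrt(282), sqrt(65)). The elements 282, 65, 18330 are all non-squares in Q, so sqrt(282) and sqrt(65) generate independent quadratic extensions. Thus [K:Q] = 4 and Gal(K/Q) is generated by the two order-2 automorphisms sqrt(282) ↦ -sqrt(282) and sqrt(65) ↦ -sqrt(65), giving V_4.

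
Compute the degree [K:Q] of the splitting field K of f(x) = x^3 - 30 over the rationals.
[K:Q] = 6

x^3 - 30 has one real root r = 30^(1/3) and two complex roots r*zeta_3, r*zeta_3^2 where zeta_3 = e^(2*pi*i/3). The splitting field is Q(r, zeta_3). [Q(r):Q] = 3 and [Q(zeta_3):Q] = 2 with gcd = 1, so [Q(r, zeta_3):Q] = 3 * 2 = 6.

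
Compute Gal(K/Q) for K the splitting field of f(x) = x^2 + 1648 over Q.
Gal(K/Q) = Z/2Z (cyclic of order 2)

x^2 + 1648 is irreducible over Q since -1648 is not a rational square. The splitting field Q(sqrt(-1648)) has degree 2 over Q, and its unique nontrivial automorphism is sqrt(-1648) ↦ -sqrt(-1648). Hence Gal(Q(sqrt(-1648))/Q) = Z/2Z.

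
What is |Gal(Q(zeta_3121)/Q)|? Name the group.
|Gal(Q(zeta_3121)/Q)| = phi(3121) = 3120; group ≅ (Z/3121Z)^* ≅ Z/3120Z

The n-th cyclotomic polynomial Φ_3121(x) is the minimal polynomial of zeta_3121 over Q and has degree phi(3121) = 3120. So Q(zeta_3121) is a degree-3120 Galois extension with Galois group (Z/3121Z)^*. (Z/3121Z)^* is cyclic since 3121 is an odd prime power (or 4). Hence Gal(Q(zeta_3121)/Q) ≅ Z/3120Z.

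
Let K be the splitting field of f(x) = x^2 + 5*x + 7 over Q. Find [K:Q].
[K:Q] = 2

The discriminant of x^2 + (5)*x + (7) is b^2 - 4c = 25 - (28) = -3. Since -3 is not a perfect square in Q, the polynomial is irreducible over Q. Its two roots generate a degree-2 extension, so [K:Q] = 2.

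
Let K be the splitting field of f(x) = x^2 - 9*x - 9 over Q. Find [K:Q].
[K:Q] = 2

The discriminant of x^2 + (-9)*x + (-9) is b^2 - 4c = 81 - (-36) = 117. Since 117 is not a perfect square in Q, the polynomial is irreducible over Q. Its two roots generate a degree-2 extension, so [K:Q] = 2.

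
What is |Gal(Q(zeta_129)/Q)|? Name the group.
|Gal(Q(zeta_129)/Q)| = phi(129) = 84; group ≅ (Z/129Z)^* ≅ Z/2Z × Z/42Z

The n-th cyclotomic polynomial Φ_129(x) is the minimal polynomial of zeta_129 over Q and has degree phi(129) = 84. So Q(zeta_129) is a degree-84 Galois extension with Galois group (Z/129Z)^*. By CRT, (Z/129Z)^* ≅ (Z/3Z)^* × (Z/43Z)^*. Each prime-power unit group is (Z/3Z)^* ≅ Z/2Z; (Z/43Z)^* ≅ Z/42Z. Hence Gal(Q(zeta_129)/Q) ≅ Z/2Z × Z/42Z.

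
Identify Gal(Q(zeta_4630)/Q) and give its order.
|Gal(Q(zeta_4630)/Q)| = phi(4630) = 1848; group ≅ (Z/4630Z)^* ≅ Z/4Z × Z/462Z

The n-th cyclotomic polynomial Φ_4630(x) is the minimal polynomial of zeta_4630 over Q and has degree phi(4630) = 1848. So Q(zeta_4630) is a degree-1848 Galois extension with Galois group (Z/4630Z)^*. By CRT, (Z/4630Z)^* ≅ (Z/2Z)^* × (Z/5Z)^* × (Z/463Z)^*. Each prime-power unit group is (Z/2Z)^* ≅ trivial group (order 1); (Z/5Z)^* ≅ Z/4Z; (Z/463Z)^* ≅ Z/462Z. Hence Gal(Q(zeta_4630)/Q) ≅ Z/4Z × Z/462Z.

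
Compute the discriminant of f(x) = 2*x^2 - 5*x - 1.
Δ = 33

For a quadratic a x^2 + b x + c the discriminant is Δ = b^2 - 4ac = (-5)^2 - 4*(2)*(-1) = 25 - (-8) = 33.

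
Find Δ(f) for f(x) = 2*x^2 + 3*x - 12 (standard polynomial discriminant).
Δ = 105

For a quadratic a x^2 + b x + c the discriminant is Δ = b^2 - 4ac = (3)^2 - 4*(2)*(-12) = 9 - (-96) = 105.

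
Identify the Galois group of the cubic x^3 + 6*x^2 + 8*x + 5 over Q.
Gal(K/Q) = S_3 (symmetric group of order 6)

Compute the discriminant of x^3 + (6)*x^2 + (8)*x + (5): Δ = -419. Since Δ is not a rational square, the Galois group is not contained in A_3; it must be the full S_3 (irreducibility of the cubic rules out anything smaller).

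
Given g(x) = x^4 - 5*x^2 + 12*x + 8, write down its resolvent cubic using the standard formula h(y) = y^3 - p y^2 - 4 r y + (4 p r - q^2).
h(y) = y^3 + 5*y^2 - 32*y - 304

Identify coefficients: p = -5, q = 12, r = 8.
Plug into h(y) = y^3 - p y^2 - 4 r y + (4 p r - q^2):
  h(y) = y^3 - (-5) y^2 - 4*(8) y + (4*(-5)*(8) - (12)^2)
       = y^3 + (5) y^2 + (-32) y + (-304).
Simplifying: h(y) = y^3 + 5*y^2 - 32*y - 304.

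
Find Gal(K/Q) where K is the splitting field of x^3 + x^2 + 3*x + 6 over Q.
Gal(K/Q) = S_3 (symmetric group of order 6)

Compute the discriminant of x^3 + (1)*x^2 + (3)*x + (6): Δ = -771. Since Δ is not a rational square, the Galois group is not contained in A_3; it must be the full S_3 (irreducibility of the cubic rules out anything smaller).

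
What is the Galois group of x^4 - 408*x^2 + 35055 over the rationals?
Gal(K/Q) = V_4 (Klein four-group, Z/2Z × Z/2Z)

f factors as (x^2 - 123)(x^2 - 285), so the splitting field is K = Q(sqrt(123), sqrt(285)). The elements 123, 285, 35055 are all non-squares in Q, so sqrt(123) and sqrt(285) generate independent quadratic extensions. Thus [K:Q] = 4 and Gal(K/Q) is generated by the two order-2 automorphisms sqrt(123) ↦ -sqrt(123) and sqrt(285) ↦ -sqrt(285), giving V_4.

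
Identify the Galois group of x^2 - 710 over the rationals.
Gal(K/Q) = Z/2Z (cyclic of order 2)

x^2 - 710 is irreducible over Q since 710 is not a rational square. The splitting field Q(sqrt(710)) has degree 2 over Q, and its unique nontrivial automorphism is sqrt(710) ↦ -sqrt(710). Hence Gal(Q(sqrt(710))/Q) = Z/2Z.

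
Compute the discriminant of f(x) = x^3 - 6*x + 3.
Δ = 621

For a depressed cubic x^3 + p x + q the discriminant is Δ = -4 p^3 - 27 q^2 = -4*(-6)^3 - 27*(3)^2 = 864 - 243 = 621.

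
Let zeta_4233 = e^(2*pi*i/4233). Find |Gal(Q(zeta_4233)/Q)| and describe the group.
|Gal(Q(zeta_4233)/Q)| = phi(4233) = 2624; group ≅ (Z/4233Z)^* ≅ Z/2Z × Z/16Z × Z/82Z

The n-th cyclotomic polynomial Φ_4233(x) is the minimal polynomial of zeta_4233 over Q and has degree phi(4233) = 2624. So Q(zeta_4233) is a degree-2624 Galois extension with Galois group (Z/4233Z)^*. By CRT, (Z/4233Z)^* ≅ (Z/3Z)^* × (Z/17Z)^* × (Z/83Z)^*. Each prime-power unit group is (Z/3Z)^* ≅ Z/2Z; (Z/17Z)^* ≅ Z/16Z; (Z/83Z)^* ≅ Z/82Z. Hence Gal(Q(zeta_4233)/Q) ≅ Z/2Z × Z/16Z × Z/82Z.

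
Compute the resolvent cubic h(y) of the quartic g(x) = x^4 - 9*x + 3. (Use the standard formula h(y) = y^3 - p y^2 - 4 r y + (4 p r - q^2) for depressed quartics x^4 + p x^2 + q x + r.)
h(y) = y^3 - 12*y - 81

Identify coefficients: p = 0, q = -9, r = 3.
Plug into h(y) = y^3 - p y^2 - 4 r y + (4 p r - q^2):
  h(y) = y^3 - (0) y^2 - 4*(3) y + (4*(0)*(3) - (-9)^2)
       = y^3 + (0) y^2 + (-12) y + (-81).
Simplifying: h(y) = y^3 - 12*y - 81.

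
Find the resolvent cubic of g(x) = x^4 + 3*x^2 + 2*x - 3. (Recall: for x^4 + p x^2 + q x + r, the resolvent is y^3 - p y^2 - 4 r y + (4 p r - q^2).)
h(y) = y^3 - 3*y^2 + 12*y - 40

Identify coefficients: p = 3, q = 2, r = -3.
Plug into h(y) = y^3 - p y^2 - 4 r y + (4 p r - q^2):
  h(y) = y^3 - (3) y^2 - 4*(-3) y + (4*(3)*(-3) - (2)^2)
       = y^3 + (-3) y^2 + (12) y + (-40).
Simplifying: h(y) = y^3 - 3*y^2 + 12*y - 40.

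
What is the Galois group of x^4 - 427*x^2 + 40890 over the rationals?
Gal(K/Q) = V_4 (Klein four-group, Z/2Z × Z/2Z)

f factors as (x^2 - 282)(x^2 - 145), so the splitting field is K = Q(sqrt(282), sqrt(145)). The elements 282, 145, 40890 are all non-squares in Q, so sqrt(282) and sqrt(145) generate independent quadratic extensions. Thus [K:Q] = 4 and Gal(K/Q) is generated by the two order-2 automorphisms sqrt(282) ↦ -sqrt(282) and sqrt(145) ↦ -sqrt(145), giving V_4.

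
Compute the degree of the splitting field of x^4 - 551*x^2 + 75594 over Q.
[K:Q] = 4

f factors as (x^2 - 293)(x^2 - 258); the splitting field is K = Q(sqrt(293), sqrt(258)). Since 293, 258, and 75594 are all non-squares in Q, the three subfields Q(sqrt(293)), Q(sqrt(258)), Q(sqrt(75594)) are distinct degree-2 extensions, so [K:Q] = 4 (Klein four Galois group).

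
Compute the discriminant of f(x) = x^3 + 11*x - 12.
Δ = -9212

For a depressed cubic x^3 + p x + q the discriminant is Δ = -4 p^3 - 27 q^2 = -4*(11)^3 - 27*(-12)^2 = -5324 - 3888 = -9212.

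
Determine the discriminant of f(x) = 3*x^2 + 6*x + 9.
Δ = -72

For a quadratic a x^2 + b x + c the discriminant is Δ = b^2 - 4ac = (6)^2 - 4*(3)*(9) = 36 - (108) = -72.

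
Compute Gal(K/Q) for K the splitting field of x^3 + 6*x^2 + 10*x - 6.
Gal(K/Q) = S_3 (symmetric group of order 6)

Compute the discriminant of x^3 + (6)*x^2 + (10)*x + (-6): Δ = -2668. Since Δ is not a rational square, the Galois group is not contained in A_3; it must be the full S_3 (irreducibility of the cubic rules out anything smaller).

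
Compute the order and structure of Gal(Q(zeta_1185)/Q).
|Gal(Q(zeta_1185)/Q)| = phi(1185) = 624; group ≅ (Z/1185Z)^* ≅ Z/2Z × Z/4Z × Z/78Z

The n-th cyclotomic polynomial Φ_1185(x) is the minimal polynomial of zeta_1185 over Q and has degree phi(1185) = 624. So Q(zeta_1185) is a degree-624 Galois extension with Galois group (Z/1185Z)^*. By CRT, (Z/1185Z)^* ≅ (Z/3Z)^* × (Z/5Z)^* × (Z/79Z)^*. Each prime-power unit group is (Z/3Z)^* ≅ Z/2Z; (Z/5Z)^* ≅ Z/4Z; (Z/79Z)^* ≅ Z/78Z. Hence Gal(Q(zeta_1185)/Q) ≅ Z/2Z × Z/4Z × Z/78Z.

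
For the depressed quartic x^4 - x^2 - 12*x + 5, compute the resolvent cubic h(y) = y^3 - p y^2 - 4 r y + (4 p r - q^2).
h(y) = y^3 + y^2 - 20*y - 164

Identify coefficients: p = -1, q = -12, r = 5.
Plug into h(y) = y^3 - p y^2 - 4 r y + (4 p r - q^2):
  h(y) = y^3 - (-1) y^2 - 4*(5) y + (4*(-1)*(5) - (-12)^2)
       = y^3 + (1) y^2 + (-20) y + (-164).
Simplifying: h(y) = y^3 + y^2 - 20*y - 164.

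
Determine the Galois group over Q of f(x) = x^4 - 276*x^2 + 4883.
Gal(K/Q) = V_4 (Klein four-group, Z/2Z × Z/2Z)

f factors as (x^2 - 257)(x^2 - 19), so the splitting field is K = Q(sqrt(257), sqrt(19)). The elements 257, 19, 4883 are all non-squares in Q, so sqrt(257) and sqrt(19) generate independent quadratic extensions. Thus [K:Q] = 4 and Gal(K/Q) is generated by the two order-2 automorphisms sqrt(257) ↦ -sqrt(257) and sqrt(19) ↦ -sqrt(19), giving V_4.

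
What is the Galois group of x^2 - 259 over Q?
Gal(K/Q) = Z/2Z (cyclic of order 2)

x^2 - 259 is irreducible over Q since 259 is not a rational square. The splitting field Q(sqrt(259)) has degree 2 over Q, and its unique nontrivial automorphism is sqrt(259) ↦ -sqrt(259). Hence Gal(Q(sqrt(259))/Q) = Z/2Z.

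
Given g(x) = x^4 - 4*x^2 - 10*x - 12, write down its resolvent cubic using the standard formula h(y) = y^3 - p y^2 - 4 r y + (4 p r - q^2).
h(y) = y^3 + 4*y^2 + 48*y + 92

Identify coefficients: p = -4, q = -10, r = -12.
Plug into h(y) = y^3 - p y^2 - 4 r y + (4 p r - q^2):
  h(y) = y^3 - (-4) y^2 - 4*(-12) y + (4*(-4)*(-12) - (-10)^2)
       = y^3 + (4) y^2 + (48) y + (92).
Simplifying: h(y) = y^3 + 4*y^2 + 48*y + 92.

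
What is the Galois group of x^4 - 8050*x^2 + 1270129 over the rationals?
Gal(K/Q) = Z/2Z (cyclic of order 2)

f factors as (x^2 - 161)(x^2 - 7889), so the splitting field is K = Q(sqrt(161), sqrt(7889)). The squarefree part of 161 is 161 and the squarefree part of 7889 is also 161, so sqrt(161) and sqrt(7889) are both rational multiples of sqrt(161). Hence Q(sqrt(161)) = Q(sqrt(7889)) = Q(sqrt(161)), and the splitting field collapses to a single degree-2 extension with Galois group Z/2Z.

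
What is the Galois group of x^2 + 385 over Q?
Gal(K/Q) = Z/2Z (cyclic of order 2)

x^2 + 385 is irreducible over Q since -385 is not a rational square. The splitting field Q(sqrt(-385)) has degree 2 over Q, and its unique nontrivial automorphism is sqrt(-385) ↦ -sqrt(-385). Hence Gal(Q(sqrt(-385))/Q) = Z/2Z.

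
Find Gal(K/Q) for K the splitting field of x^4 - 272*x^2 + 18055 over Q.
Gal(K/Q) = V_4 (Klein four-group, Z/2Z × Z/2Z)

f factors as (x^2 - 115)(x^2 - 157), so the splitting field is K = Q(sqrt(115), sqrt(157)). The elements 115, 157, 18055 are all non-squares in Q, so sqrt(115) and sqrt(157) generate independent quadratic extensions. Thus [K:Q] = 4 and Gal(K/Q) is generated by the two order-2 automorphisms sqrt(115) ↦ -sqrt(115) and sqrt(157) ↦ -sqrt(157), giving V_4.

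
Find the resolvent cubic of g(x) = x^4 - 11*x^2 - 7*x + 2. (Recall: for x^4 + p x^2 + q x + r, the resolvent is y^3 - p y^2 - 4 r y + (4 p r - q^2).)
h(y) = y^3 + 11*y^2 - 8*y - 137

Identify coefficients: p = -11, q = -7, r = 2.
Plug into h(y) = y^3 - p y^2 - 4 r y + (4 p r - q^2):
  h(y) = y^3 - (-11) y^2 - 4*(2) y + (4*(-11)*(2) - (-7)^2)
       = y^3 + (11) y^2 + (-8) y + (-137).
Simplifying: h(y) = y^3 + 11*y^2 - 8*y - 137.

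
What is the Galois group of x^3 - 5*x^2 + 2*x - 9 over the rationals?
Gal(K/Q) = S_3 (symmetric group of order 6)

Compute the discriminant of x^3 + (-5)*x^2 + (2)*x + (-9): Δ = -4999. Since Δ is not a rational square, the Galois group is not contained in A_3; it must be the full S_3 (irreducibility of the cubic rules out anything smaller).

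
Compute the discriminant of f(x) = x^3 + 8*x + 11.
Δ = -5315

For a depressed cubic x^3 + p x + q the discriminant is Δ = -4 p^3 - 27 q^2 = -4*(8)^3 - 27*(11)^2 = -2048 - 3267 = -5315.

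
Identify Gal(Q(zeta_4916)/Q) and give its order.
|Gal(Q(zeta_4916)/Q)| = phi(4916) = 2456; group ≅ (Z/4916Z)^* ≅ Z/2Z × Z/1228Z

The n-th cyclotomic polynomial Φ_4916(x) is the minimal polynomial of zeta_4916 over Q and has degree phi(4916) = 2456. So Q(zeta_4916) is a degree-2456 Galois extension with Galois group (Z/4916Z)^*. By CRT, (Z/4916Z)^* ≅ (Z/4Z)^* × (Z/1229Z)^*. Each prime-power unit group is (Z/4Z)^* ≅ Z/2Z; (Z/1229Z)^* ≅ Z/1228Z. Hence Gal(Q(zeta_4916)/Q) ≅ Z/2Z × Z/1228Z.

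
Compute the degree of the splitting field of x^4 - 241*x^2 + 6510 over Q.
[K:Q] = 4

f factors as (x^2 - 31)(x^2 - 210); the splitting field is K = Q(sqrt(31), sqrt(210)). Since 31, 210, and 6510 are all non-squares in Q, the three subfields Q(sqrt(31)), Q(sqrt(210)), Q(sqrt(6510)) are distinct degree-2 extensions, so [K:Q] = 4 (Klein four Galois group).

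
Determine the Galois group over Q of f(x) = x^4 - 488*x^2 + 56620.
Gal(K/Q) = V_4 (Klein four-group, Z/2Z × Z/2Z)

f factors as (x^2 - 298)(x^2 - 190), so the splitting field is K = Q(sqrt(298), sqrt(190)). The elements 298, 190, 56620 are all non-squares in Q, so sqrt(298) and sqrt(190) generate independent quadratic extensions. Thus [K:Q] = 4 and Gal(K/Q) is generated by the two order-2 automorphisms sqrt(298) ↦ -sqrt(298) and sqrt(190) ↦ -sqrt(190), giving V_4.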